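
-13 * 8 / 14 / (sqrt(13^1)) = -2.06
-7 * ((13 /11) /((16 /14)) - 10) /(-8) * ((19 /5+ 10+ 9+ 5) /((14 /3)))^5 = -9948492527605173 /169030400000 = -58856.23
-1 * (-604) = 604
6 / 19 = 0.32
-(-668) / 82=334 / 41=8.15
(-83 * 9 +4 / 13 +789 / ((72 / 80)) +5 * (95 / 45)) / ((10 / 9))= 8221 / 65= 126.48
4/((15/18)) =24/5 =4.80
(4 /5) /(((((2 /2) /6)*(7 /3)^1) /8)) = 16.46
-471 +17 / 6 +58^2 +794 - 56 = 21803 / 6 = 3633.83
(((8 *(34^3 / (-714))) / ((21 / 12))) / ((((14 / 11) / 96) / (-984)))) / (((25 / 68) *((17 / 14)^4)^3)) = 14656154526680088576 / 2964696912425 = 4943559.14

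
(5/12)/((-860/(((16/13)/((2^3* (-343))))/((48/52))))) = 1/4247712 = 0.00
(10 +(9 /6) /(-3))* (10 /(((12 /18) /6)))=855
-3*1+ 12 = 9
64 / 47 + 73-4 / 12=10438 / 141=74.03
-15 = -15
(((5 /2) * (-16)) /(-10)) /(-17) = -4 /17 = -0.24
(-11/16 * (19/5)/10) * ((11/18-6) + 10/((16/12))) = -3971/7200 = -0.55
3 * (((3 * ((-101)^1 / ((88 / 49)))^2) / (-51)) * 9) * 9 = -45209.21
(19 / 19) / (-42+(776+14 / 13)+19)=13 / 9803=0.00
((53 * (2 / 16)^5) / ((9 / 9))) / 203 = 53 / 6651904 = 0.00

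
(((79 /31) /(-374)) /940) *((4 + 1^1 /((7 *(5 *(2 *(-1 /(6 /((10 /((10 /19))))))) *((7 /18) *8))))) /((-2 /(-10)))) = -5881787 /40585492640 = -0.00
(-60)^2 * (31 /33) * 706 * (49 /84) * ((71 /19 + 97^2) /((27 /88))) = 7306387222400 /171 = 42727410657.31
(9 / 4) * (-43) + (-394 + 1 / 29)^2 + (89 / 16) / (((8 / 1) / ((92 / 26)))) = 108535504391 / 699712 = 155114.54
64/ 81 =0.79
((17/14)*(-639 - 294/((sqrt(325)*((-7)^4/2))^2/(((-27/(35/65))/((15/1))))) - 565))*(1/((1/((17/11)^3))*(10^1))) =-2587965446215241/4795593831875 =-539.65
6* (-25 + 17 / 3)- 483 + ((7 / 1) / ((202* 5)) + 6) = -592.99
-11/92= -0.12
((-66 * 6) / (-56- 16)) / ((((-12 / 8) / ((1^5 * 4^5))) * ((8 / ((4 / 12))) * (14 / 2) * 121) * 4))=-32 / 693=-0.05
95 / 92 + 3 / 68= 421 / 391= 1.08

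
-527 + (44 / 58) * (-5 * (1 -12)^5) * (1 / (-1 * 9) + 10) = 1576551743 / 261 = 6040428.13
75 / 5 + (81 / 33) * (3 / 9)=174 / 11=15.82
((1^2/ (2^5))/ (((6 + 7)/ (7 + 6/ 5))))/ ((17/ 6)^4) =3321/ 10857730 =0.00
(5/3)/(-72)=-5/216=-0.02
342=342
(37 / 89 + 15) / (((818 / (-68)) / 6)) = -7.69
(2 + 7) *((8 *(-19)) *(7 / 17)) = -9576 / 17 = -563.29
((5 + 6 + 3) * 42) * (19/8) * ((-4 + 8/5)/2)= -1675.80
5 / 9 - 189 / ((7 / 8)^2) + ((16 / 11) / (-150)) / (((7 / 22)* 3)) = -387941 / 1575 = -246.31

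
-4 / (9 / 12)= -16 / 3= -5.33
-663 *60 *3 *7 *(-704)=588107520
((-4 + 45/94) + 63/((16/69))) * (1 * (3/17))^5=49003623/1067732464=0.05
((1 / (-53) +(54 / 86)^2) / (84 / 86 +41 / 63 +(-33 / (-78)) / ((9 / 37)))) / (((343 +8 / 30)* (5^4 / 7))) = 46867912 / 12883092136625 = 0.00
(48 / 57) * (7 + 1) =128 / 19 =6.74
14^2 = 196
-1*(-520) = 520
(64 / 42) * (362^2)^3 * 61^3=16345225124882785200128 / 21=778344053565846914291.81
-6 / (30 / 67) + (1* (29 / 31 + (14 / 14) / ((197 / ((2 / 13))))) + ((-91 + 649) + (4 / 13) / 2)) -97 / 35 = 1508599999 / 2778685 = 542.92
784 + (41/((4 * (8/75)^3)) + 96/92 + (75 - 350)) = 421853213/47104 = 8955.78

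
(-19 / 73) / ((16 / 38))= -0.62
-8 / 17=-0.47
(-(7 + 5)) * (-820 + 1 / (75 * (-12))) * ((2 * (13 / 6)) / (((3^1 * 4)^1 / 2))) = 9594013 / 1350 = 7106.68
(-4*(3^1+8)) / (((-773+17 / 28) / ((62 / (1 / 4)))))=305536 / 21627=14.13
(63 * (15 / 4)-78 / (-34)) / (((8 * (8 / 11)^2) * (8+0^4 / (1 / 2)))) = 1962741 / 278528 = 7.05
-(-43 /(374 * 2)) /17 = 43 /12716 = 0.00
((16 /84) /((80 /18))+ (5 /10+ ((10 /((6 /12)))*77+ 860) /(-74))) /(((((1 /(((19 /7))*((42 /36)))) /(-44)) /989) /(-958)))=-16355227373452 /3885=-4209839735.77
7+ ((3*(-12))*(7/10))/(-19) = 791/95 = 8.33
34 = 34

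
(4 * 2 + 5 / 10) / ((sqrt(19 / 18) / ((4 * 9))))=297.84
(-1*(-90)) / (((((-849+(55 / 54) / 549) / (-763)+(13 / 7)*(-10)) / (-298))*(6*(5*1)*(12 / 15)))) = 25277736015 / 394914421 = 64.01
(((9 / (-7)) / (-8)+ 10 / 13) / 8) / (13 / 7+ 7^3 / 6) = 2031 / 1031264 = 0.00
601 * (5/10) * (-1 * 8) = -2404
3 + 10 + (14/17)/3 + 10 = 1187/51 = 23.27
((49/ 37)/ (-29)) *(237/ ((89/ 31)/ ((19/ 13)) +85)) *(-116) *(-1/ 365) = -4560038/ 115292185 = -0.04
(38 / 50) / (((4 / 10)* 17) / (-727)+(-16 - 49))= -13813 / 1181545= -0.01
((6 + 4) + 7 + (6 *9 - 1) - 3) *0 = 0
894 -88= 806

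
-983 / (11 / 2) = -1966 / 11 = -178.73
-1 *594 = -594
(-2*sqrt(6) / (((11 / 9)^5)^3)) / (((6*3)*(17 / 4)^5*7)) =-23425835473880064*sqrt(6) / 41517665378573985873349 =-0.00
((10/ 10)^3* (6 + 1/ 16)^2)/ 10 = 3.68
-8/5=-1.60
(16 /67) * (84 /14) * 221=21216 /67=316.66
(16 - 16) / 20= 0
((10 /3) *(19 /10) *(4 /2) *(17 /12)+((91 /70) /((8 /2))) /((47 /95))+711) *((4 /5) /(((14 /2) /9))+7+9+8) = 180234883 /9870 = 18260.88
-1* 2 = -2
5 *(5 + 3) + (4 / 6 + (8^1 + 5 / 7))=1037 / 21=49.38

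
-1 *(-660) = 660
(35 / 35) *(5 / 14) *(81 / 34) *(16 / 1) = 1620 / 119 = 13.61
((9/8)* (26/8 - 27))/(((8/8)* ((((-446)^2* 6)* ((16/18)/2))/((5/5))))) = -2565/50922496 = -0.00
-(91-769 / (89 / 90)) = 61111 / 89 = 686.64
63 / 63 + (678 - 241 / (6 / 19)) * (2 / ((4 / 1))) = -499 / 12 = -41.58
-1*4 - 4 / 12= -13 / 3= -4.33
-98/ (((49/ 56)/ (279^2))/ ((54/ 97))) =-470782368/ 97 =-4853426.47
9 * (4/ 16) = 9/ 4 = 2.25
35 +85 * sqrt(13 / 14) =35 +85 * sqrt(182) / 14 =116.91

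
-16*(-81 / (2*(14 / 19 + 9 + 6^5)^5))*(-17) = -27276706584 / 70838051556676697399710649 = -0.00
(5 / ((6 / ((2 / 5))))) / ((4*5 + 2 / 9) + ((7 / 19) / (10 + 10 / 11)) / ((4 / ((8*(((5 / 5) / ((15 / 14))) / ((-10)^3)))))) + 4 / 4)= 2850000 / 181449461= 0.02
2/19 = 0.11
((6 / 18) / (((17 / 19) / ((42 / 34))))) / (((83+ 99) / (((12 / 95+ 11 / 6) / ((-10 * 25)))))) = -1117 / 56355000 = -0.00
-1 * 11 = -11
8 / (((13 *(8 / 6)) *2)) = 3 / 13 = 0.23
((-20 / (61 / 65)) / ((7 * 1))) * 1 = -1300 / 427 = -3.04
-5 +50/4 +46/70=571/70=8.16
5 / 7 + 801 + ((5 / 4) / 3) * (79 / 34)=2292461 / 2856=802.68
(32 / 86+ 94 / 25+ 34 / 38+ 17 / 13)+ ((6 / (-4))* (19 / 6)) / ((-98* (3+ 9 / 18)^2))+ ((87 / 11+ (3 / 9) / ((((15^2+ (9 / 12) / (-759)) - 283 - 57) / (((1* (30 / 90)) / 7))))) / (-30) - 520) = -11324941966351625812 / 22036169863132425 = -513.93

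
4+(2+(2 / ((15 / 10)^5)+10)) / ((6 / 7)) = 13346 / 729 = 18.31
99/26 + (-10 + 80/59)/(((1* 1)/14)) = -179799/1534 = -117.21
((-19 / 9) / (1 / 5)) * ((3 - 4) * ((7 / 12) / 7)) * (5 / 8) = 475 / 864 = 0.55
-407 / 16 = -25.44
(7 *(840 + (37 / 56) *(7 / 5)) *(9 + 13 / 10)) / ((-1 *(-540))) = 24252277 / 216000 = 112.28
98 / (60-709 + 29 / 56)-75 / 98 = -3261449 / 3558870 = -0.92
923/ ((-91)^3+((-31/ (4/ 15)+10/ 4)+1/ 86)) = -158756/ 129633775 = -0.00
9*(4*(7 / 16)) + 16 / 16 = 67 / 4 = 16.75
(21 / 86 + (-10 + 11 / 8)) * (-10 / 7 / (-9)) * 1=-4805 / 3612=-1.33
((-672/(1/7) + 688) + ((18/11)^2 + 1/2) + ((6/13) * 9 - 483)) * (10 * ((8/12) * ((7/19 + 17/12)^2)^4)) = -146549744188257529116545515/47467038063198633984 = -3087400.23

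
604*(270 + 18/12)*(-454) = -74449644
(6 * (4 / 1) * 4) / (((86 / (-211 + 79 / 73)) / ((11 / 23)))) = -8091072 / 72197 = -112.07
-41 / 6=-6.83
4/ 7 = 0.57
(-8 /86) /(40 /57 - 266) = 114 /325123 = 0.00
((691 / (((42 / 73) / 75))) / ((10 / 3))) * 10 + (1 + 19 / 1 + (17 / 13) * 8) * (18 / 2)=49231821 / 182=270504.51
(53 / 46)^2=2809 / 2116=1.33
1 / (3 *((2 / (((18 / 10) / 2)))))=3 / 20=0.15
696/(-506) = -348/253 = -1.38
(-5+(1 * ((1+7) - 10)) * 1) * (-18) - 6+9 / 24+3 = 987 / 8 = 123.38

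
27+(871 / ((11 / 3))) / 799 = 239916 / 8789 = 27.30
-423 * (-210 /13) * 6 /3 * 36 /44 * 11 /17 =1598940 /221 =7235.02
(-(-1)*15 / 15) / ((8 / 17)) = 17 / 8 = 2.12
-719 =-719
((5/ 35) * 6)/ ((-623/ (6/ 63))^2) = 0.00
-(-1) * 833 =833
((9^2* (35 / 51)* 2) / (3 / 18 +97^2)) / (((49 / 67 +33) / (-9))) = -48843 / 15492865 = -0.00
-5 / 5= -1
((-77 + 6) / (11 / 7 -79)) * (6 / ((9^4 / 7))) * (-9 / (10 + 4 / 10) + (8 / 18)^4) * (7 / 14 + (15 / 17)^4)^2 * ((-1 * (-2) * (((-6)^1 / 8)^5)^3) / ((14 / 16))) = 4783765912798951141 / 26387842552608254328832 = 0.00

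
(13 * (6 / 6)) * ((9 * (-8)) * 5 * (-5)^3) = 585000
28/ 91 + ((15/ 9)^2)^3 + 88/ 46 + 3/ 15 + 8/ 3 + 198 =244695196/ 1089855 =224.52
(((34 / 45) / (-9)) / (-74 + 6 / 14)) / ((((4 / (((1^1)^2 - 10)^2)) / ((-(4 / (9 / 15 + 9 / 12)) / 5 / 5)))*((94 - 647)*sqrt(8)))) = 34*sqrt(2) / 27462375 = 0.00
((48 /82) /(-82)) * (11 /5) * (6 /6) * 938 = -123816 /8405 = -14.73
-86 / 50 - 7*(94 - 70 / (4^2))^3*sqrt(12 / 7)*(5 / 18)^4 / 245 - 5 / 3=-1706489875*sqrt(21) / 48771072 - 254 / 75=-163.73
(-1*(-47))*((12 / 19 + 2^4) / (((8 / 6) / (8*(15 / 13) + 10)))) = 2784750 / 247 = 11274.29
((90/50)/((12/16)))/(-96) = -1/40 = -0.02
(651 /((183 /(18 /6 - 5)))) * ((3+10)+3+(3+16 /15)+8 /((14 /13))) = -178994 /915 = -195.62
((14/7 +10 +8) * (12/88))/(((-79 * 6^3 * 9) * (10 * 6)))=-1/3378672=-0.00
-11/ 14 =-0.79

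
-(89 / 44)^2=-7921 / 1936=-4.09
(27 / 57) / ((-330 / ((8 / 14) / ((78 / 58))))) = -0.00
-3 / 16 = -0.19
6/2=3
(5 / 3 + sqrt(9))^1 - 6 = -1.33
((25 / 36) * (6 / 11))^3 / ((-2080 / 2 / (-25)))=78125 / 59799168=0.00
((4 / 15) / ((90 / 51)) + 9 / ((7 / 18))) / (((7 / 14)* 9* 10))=36688 / 70875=0.52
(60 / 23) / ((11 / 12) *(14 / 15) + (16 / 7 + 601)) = 37800 / 8754007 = 0.00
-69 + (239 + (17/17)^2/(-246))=41819/246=170.00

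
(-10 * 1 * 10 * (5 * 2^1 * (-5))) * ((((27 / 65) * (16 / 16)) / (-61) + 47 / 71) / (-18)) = -92219000 / 506727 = -181.99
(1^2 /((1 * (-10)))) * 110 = -11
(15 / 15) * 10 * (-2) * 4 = -80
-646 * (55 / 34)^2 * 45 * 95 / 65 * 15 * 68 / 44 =-67010625 / 26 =-2577331.73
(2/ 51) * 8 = 16/ 51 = 0.31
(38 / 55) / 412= 19 / 11330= 0.00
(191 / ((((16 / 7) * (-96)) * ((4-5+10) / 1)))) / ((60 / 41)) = -54817 / 829440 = -0.07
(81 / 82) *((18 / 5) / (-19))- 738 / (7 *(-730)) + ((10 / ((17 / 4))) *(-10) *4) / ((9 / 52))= -165609719404 / 304522785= -543.83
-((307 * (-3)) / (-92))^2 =-848241 / 8464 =-100.22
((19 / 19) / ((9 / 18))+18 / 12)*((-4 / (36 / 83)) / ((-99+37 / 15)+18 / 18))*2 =2905 / 4299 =0.68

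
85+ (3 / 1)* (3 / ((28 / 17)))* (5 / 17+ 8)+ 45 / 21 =3709 / 28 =132.46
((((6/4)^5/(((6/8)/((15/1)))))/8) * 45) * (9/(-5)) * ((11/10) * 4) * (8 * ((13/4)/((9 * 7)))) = -312741/112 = -2792.33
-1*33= -33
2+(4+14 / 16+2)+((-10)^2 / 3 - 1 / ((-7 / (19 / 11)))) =78457 / 1848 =42.46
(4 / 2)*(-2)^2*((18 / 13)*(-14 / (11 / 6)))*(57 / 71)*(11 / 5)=-689472 / 4615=-149.40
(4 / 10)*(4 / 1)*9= 72 / 5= 14.40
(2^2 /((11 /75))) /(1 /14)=4200 /11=381.82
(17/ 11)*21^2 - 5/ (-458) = 3433681/ 5038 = 681.56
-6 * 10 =-60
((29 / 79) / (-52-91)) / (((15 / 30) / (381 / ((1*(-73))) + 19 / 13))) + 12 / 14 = 65772914 / 75045971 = 0.88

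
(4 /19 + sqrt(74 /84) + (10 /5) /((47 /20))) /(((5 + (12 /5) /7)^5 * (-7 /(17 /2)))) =-3556481250 /12011868529903-1071875 * sqrt(1554) /161413686852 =-0.00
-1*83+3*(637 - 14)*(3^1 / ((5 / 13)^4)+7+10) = 179947777 / 625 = 287916.44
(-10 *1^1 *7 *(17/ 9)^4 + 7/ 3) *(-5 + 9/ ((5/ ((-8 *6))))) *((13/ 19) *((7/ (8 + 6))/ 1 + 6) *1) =450358057513/ 1246590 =361272.00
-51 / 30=-17 / 10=-1.70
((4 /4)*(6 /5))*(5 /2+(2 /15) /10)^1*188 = 70876 /125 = 567.01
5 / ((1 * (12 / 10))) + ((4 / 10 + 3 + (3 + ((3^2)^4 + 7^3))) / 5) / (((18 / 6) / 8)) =553457 / 150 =3689.71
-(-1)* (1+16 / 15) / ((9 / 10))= 62 / 27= 2.30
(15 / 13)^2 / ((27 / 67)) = 1675 / 507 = 3.30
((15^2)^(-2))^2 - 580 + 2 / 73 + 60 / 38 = -2056032871873613 / 3554729296875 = -578.39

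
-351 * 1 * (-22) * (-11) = -84942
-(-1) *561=561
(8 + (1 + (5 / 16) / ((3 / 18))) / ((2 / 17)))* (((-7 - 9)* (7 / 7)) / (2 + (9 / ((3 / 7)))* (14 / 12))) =-1038 / 53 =-19.58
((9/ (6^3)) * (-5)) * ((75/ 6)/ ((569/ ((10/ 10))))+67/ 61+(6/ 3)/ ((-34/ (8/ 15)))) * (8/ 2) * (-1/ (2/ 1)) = 19276261/ 42483816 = 0.45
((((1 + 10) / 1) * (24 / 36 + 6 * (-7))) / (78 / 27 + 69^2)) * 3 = -12276 / 42875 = -0.29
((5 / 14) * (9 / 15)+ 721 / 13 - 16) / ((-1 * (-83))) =87 / 182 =0.48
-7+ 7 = 0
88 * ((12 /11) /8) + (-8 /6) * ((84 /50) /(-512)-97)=678421 /4800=141.34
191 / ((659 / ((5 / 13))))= 955 / 8567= 0.11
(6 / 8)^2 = 9 / 16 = 0.56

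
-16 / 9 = -1.78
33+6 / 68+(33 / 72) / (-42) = 566813 / 17136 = 33.08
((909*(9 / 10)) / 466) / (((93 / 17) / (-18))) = -417231 / 72230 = -5.78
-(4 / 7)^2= -16 / 49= -0.33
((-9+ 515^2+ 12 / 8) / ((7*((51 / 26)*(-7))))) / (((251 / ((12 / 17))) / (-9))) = 248243580 / 3554411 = 69.84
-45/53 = -0.85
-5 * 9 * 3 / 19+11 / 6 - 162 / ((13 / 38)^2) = -26769361 / 19266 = -1389.46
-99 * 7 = -693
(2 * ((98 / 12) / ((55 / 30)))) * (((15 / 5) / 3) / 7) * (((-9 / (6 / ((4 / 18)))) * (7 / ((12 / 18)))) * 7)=-31.18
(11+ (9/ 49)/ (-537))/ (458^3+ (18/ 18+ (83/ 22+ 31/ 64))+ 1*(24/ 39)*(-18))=882966656/ 7711902498701331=0.00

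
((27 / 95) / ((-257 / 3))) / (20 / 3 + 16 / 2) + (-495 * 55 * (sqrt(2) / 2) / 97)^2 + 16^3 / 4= 408471386856023 / 10107712340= 40411.85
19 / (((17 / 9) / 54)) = 9234 / 17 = 543.18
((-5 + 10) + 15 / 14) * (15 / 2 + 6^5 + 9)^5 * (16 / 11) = 78154314605156579203125 / 308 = 253747774692066815594.56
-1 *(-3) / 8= 3 / 8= 0.38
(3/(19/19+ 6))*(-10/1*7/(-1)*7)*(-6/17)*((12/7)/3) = -720/17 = -42.35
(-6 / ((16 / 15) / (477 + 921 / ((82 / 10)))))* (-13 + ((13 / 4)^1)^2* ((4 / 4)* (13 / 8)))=-7067385 / 512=-13803.49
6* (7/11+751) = 49608/11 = 4509.82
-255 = -255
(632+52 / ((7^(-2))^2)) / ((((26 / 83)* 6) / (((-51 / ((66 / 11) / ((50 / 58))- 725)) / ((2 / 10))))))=5533060125 / 233363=23710.10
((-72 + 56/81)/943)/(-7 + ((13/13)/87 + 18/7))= 586264/34245045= 0.02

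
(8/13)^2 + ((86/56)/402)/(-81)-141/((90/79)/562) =-53587495262999/770416920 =-69556.49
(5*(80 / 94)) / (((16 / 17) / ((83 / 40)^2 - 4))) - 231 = -1381383 / 6016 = -229.62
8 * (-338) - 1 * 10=-2714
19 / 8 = 2.38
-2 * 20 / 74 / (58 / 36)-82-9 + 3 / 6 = -90.84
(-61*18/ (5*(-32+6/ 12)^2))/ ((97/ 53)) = -25864/ 213885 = -0.12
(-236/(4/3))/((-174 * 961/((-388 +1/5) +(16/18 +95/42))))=-14297411/35114940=-0.41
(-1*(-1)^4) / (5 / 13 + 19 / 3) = -39 / 262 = -0.15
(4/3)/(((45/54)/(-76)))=-608/5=-121.60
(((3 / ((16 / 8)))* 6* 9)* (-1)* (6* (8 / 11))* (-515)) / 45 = 44496 / 11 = 4045.09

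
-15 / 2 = -7.50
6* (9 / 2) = 27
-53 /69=-0.77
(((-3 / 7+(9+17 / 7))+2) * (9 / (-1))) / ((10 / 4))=-234 / 5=-46.80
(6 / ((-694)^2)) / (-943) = -3 / 227091374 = -0.00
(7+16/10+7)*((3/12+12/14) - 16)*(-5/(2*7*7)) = 16263/1372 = 11.85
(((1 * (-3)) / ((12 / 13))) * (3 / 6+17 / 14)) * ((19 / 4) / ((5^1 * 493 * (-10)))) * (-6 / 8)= -2223 / 2760800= -0.00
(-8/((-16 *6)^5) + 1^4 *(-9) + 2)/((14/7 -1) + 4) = -7134511103/5096079360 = -1.40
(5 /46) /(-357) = -5 /16422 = -0.00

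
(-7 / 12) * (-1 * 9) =21 / 4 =5.25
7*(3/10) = 21/10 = 2.10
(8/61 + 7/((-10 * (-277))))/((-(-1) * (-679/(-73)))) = 0.01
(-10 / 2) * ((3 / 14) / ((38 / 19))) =-15 / 28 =-0.54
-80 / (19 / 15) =-1200 / 19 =-63.16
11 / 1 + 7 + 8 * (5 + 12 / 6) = 74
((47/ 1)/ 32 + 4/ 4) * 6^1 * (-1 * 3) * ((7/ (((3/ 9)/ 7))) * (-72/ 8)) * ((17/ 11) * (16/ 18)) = 1776789/ 22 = 80763.14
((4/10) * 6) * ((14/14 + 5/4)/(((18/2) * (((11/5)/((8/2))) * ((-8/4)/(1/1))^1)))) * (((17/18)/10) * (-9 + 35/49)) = 0.43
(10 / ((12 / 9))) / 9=5 / 6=0.83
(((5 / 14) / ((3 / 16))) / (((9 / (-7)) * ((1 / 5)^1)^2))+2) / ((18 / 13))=-6149 / 243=-25.30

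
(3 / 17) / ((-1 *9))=-1 / 51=-0.02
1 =1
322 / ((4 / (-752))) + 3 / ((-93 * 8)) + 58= -14998545 / 248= -60478.00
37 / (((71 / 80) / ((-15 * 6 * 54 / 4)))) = -3596400 / 71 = -50653.52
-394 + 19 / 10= -3921 / 10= -392.10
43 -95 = -52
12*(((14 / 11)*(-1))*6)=-1008 / 11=-91.64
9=9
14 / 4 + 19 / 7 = 87 / 14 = 6.21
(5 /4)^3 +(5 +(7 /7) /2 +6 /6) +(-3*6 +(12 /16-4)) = -819 /64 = -12.80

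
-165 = -165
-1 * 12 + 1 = -11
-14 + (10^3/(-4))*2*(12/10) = -614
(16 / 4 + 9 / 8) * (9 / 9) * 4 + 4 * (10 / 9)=449 / 18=24.94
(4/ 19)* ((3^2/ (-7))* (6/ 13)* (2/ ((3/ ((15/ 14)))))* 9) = -9720/ 12103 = -0.80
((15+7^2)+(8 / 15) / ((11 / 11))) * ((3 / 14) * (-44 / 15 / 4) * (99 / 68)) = -43923 / 2975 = -14.76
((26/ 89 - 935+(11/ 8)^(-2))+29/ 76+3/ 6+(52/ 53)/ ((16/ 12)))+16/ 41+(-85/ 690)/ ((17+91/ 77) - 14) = -657771523175780/ 705611468661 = -932.20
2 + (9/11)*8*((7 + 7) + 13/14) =698/7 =99.71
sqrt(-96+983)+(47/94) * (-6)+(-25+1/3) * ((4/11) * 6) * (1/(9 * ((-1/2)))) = 38.74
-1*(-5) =5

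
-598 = -598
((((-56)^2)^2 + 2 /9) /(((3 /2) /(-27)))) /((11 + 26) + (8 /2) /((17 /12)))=-3009355844 /677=-4445134.19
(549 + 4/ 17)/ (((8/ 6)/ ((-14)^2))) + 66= 1373661/ 17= 80803.59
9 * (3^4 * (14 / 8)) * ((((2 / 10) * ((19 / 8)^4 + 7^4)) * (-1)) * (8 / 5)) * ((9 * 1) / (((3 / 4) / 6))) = -457654150359 / 6400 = -71508460.99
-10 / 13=-0.77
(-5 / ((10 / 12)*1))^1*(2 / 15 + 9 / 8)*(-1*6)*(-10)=-453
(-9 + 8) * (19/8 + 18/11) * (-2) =353/44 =8.02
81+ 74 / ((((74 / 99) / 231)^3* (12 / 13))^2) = 2686131328693452203998780425 / 35504105984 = 75656920636276912.15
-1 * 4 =-4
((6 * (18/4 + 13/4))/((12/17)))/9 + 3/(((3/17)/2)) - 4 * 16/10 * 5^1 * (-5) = 14495/72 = 201.32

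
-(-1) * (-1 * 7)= -7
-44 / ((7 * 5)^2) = -0.04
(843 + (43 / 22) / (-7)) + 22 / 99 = 1168319 / 1386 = 842.94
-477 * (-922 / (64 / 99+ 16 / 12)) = 21769803 / 98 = 222140.85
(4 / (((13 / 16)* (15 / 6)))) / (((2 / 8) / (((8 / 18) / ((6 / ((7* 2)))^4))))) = 4917248 / 47385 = 103.77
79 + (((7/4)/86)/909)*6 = 4117171/52116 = 79.00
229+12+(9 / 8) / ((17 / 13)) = 32893 / 136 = 241.86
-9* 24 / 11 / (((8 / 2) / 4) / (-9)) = 176.73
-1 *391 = -391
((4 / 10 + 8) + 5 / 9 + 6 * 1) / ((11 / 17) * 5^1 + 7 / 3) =11441 / 4260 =2.69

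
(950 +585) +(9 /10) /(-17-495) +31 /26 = 102248843 /66560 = 1536.19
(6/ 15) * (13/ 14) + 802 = 28083/ 35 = 802.37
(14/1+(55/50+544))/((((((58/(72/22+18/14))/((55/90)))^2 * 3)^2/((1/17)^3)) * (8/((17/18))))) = 159684551/20102123757936640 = 0.00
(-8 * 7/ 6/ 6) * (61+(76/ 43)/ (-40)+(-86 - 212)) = 713503/ 1935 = 368.74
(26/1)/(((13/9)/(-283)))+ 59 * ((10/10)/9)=-45787/9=-5087.44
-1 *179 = -179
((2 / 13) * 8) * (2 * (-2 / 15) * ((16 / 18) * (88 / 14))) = -22528 / 12285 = -1.83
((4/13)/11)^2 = 16/20449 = 0.00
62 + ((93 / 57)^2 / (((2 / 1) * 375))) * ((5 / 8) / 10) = 268584961 / 4332000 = 62.00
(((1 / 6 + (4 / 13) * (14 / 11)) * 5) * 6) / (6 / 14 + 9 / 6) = 33530 / 3861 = 8.68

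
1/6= 0.17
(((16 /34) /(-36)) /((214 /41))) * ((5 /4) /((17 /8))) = -410 /278307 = -0.00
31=31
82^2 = 6724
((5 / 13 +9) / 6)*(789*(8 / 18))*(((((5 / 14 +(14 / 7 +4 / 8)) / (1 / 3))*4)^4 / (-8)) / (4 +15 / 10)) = -5914091520000 / 343343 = -17225024.31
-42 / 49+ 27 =183 / 7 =26.14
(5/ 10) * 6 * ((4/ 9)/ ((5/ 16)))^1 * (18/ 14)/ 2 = 96/ 35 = 2.74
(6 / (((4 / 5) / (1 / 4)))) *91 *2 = 1365 / 4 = 341.25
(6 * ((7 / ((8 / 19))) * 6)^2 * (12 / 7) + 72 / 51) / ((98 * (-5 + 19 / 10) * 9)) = -5799545 / 154938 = -37.43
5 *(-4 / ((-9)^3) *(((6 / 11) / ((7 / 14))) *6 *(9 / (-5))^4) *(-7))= -18144 / 1375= -13.20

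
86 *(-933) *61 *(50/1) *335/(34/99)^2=-200879278219125/289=-695084007678.63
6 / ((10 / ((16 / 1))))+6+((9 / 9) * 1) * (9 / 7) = 591 / 35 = 16.89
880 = 880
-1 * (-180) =180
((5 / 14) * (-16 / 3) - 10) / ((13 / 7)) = -250 / 39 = -6.41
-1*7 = -7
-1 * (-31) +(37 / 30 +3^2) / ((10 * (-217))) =31.00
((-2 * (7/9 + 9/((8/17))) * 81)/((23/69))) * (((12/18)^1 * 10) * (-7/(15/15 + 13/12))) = 1083348/5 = 216669.60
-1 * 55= -55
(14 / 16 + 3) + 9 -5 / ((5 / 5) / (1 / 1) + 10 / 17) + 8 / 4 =2533 / 216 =11.73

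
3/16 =0.19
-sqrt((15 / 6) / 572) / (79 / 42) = -21 * sqrt(1430) / 22594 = -0.04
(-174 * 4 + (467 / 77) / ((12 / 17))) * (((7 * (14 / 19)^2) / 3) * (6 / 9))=-62246170 / 107217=-580.56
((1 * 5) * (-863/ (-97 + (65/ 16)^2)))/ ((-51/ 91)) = -100522240/ 1050957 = -95.65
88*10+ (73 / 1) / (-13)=11367 / 13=874.38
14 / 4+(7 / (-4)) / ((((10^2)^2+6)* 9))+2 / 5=7024177 / 1801080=3.90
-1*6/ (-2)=3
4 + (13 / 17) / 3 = 217 / 51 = 4.25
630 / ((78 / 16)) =1680 / 13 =129.23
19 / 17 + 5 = 104 / 17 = 6.12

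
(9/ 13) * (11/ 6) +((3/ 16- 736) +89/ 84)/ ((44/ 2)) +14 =-1742089/ 96096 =-18.13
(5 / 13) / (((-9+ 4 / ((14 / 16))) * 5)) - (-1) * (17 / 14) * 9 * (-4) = -123367 / 2821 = -43.73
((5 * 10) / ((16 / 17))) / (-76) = -0.70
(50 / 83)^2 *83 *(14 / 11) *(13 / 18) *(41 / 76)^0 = 227500 / 8217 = 27.69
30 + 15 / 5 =33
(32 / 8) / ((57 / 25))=100 / 57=1.75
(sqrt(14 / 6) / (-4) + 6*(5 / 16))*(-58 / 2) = -435 / 8 + 29*sqrt(21) / 12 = -43.30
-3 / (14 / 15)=-45 / 14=-3.21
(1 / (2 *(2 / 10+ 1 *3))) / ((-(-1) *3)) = 5 / 96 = 0.05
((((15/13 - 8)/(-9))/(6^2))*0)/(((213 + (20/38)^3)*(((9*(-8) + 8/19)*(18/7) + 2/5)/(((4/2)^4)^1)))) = 0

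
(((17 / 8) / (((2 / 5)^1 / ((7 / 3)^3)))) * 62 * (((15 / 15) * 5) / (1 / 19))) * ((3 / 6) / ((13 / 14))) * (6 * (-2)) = -601030325 / 234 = -2568505.66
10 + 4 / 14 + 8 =18.29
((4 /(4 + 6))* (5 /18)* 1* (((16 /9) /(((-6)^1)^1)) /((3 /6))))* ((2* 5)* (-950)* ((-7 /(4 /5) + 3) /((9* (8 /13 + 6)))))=-5681000 /94041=-60.41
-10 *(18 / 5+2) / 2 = -28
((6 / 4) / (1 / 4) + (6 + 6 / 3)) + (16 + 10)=40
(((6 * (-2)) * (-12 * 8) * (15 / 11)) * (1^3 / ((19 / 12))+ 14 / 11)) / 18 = 382080 / 2299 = 166.19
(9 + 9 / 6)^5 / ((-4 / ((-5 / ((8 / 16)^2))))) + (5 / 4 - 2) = 20420481 / 32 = 638140.03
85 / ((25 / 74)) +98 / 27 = 34456 / 135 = 255.23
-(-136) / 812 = 0.17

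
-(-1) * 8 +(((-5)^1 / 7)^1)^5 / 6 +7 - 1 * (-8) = 2316241 / 100842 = 22.97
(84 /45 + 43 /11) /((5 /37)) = 35261 /825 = 42.74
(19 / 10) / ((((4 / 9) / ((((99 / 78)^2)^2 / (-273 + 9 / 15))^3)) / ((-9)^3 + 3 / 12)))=769800506547258933874875 / 285757549228825429066907648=0.00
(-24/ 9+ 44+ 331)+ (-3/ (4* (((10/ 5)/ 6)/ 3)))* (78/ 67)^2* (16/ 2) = 4028605/ 13467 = 299.15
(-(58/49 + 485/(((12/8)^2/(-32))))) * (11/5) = 33455378/2205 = 15172.51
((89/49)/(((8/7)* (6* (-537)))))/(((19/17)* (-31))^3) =437257/36868837774608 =0.00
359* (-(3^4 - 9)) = -25848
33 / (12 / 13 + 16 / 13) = 429 / 28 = 15.32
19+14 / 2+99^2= 9827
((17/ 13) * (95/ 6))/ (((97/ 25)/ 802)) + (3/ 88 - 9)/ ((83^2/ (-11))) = 892286931787/ 208488696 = 4279.79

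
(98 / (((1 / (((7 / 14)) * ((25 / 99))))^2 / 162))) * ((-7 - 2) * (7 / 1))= -1929375 / 121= -15945.25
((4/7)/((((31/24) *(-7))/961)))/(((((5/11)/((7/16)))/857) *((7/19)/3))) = -99945054/245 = -407939.00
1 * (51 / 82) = 51 / 82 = 0.62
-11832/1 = -11832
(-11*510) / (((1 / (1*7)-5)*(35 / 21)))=693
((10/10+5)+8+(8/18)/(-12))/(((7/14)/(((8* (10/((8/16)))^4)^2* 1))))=1235353600000000/27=45753837037037.04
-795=-795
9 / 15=0.60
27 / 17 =1.59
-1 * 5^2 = -25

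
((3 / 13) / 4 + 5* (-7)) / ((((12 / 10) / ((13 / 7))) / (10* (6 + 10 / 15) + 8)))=-36340 / 9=-4037.78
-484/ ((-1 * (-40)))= -121/ 10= -12.10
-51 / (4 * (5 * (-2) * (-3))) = -0.42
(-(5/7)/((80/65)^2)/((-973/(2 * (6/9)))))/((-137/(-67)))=56615/179156544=0.00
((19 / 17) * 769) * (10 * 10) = 1461100 / 17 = 85947.06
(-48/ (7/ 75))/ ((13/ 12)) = -43200/ 91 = -474.73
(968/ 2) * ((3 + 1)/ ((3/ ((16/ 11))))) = 2816/ 3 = 938.67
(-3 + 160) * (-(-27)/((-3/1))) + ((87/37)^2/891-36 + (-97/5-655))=-1438928422/677655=-2123.39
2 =2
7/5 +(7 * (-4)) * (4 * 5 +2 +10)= -894.60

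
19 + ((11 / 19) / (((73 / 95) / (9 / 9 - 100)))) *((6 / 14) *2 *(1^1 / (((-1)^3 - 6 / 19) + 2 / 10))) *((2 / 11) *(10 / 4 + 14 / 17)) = 53.62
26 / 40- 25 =-487 / 20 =-24.35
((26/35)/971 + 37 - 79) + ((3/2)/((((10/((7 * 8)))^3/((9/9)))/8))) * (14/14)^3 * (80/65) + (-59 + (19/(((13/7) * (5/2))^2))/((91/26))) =357956549789/143586625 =2492.97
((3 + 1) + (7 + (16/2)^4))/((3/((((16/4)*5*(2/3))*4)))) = 219040/3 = 73013.33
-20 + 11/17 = -329/17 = -19.35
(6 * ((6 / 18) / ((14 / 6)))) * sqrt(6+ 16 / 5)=6 * sqrt(230) / 35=2.60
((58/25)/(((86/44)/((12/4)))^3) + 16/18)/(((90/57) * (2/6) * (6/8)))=6307023856/268336125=23.50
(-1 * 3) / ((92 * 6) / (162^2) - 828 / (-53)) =-0.19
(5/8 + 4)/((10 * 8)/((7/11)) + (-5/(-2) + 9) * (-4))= 259/4464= 0.06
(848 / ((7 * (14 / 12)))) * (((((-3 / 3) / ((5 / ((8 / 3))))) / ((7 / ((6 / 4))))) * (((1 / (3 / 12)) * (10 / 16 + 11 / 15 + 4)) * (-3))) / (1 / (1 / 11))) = 6543168 / 94325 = 69.37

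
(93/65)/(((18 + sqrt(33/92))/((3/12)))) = 12834/645125 - 31 * sqrt(759)/1290250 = 0.02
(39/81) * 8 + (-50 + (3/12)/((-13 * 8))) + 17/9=-497147/11232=-44.26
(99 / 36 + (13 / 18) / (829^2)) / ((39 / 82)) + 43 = 23534569111 / 482443182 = 48.78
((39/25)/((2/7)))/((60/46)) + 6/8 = 617/125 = 4.94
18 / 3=6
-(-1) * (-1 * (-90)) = 90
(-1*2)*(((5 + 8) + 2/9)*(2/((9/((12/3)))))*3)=-1904/27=-70.52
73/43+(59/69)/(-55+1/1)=269461/160218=1.68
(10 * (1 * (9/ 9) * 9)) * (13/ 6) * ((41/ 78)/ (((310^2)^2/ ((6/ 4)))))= 123/ 7388168000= 0.00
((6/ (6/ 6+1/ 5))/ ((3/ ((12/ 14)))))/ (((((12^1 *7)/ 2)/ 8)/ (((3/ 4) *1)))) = 10/ 49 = 0.20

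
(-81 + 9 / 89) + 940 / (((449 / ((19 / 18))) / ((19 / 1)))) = -38.91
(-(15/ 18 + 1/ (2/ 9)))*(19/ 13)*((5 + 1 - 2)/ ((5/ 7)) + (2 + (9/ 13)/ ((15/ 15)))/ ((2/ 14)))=-483056/ 2535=-190.55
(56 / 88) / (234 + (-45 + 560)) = 1 / 1177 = 0.00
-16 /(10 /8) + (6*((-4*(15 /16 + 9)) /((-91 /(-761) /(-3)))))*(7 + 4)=59882857 /910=65805.34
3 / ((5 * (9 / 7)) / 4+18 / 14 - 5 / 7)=84 / 61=1.38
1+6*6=37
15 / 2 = 7.50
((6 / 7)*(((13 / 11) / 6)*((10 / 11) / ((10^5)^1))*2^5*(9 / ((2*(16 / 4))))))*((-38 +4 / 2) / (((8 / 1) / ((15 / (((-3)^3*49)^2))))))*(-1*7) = 13 / 871563000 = 0.00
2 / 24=1 / 12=0.08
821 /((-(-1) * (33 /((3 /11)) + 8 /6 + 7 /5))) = 12315 /1856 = 6.64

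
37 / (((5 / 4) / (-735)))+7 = -21749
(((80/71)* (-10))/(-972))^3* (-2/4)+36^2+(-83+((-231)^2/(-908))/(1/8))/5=1185.37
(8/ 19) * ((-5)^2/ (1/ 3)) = 600/ 19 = 31.58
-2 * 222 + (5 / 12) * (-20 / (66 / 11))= -8017 / 18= -445.39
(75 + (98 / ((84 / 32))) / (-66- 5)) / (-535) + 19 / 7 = 2054104 / 797685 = 2.58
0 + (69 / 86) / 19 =69 / 1634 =0.04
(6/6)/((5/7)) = 1.40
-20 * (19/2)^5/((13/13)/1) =-12380495/8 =-1547561.88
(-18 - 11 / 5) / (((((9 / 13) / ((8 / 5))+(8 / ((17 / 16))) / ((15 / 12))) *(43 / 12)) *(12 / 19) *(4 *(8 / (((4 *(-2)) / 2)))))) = 424099 / 2454139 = 0.17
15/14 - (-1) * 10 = 155/14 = 11.07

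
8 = 8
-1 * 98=-98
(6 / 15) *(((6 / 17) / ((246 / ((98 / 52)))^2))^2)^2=33232930569601 / 451230381587754536240016787875840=0.00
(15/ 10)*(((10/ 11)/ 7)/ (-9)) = -5/ 231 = -0.02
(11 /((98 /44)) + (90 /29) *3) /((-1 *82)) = -10124 /58261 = -0.17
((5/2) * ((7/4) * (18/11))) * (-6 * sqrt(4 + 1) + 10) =1575/22 -945 * sqrt(5)/22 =-24.46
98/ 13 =7.54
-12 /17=-0.71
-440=-440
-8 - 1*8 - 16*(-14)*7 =1552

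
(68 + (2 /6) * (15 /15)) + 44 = 337 /3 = 112.33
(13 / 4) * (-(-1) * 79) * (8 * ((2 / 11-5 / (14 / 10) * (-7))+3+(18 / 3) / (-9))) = 1865032 / 33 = 56516.12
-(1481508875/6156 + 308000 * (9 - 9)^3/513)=-1481508875/6156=-240660.96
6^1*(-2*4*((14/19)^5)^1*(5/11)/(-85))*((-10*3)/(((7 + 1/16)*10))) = -1239146496/52322447969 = -0.02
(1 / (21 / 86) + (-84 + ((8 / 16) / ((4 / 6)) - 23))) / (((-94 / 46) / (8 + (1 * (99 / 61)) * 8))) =63156160 / 60207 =1048.98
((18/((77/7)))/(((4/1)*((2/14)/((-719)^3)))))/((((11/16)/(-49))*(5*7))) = 1311339815352/605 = 2167503827.03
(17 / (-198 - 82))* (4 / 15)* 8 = -68 / 525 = -0.13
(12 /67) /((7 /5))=60 /469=0.13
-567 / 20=-28.35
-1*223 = -223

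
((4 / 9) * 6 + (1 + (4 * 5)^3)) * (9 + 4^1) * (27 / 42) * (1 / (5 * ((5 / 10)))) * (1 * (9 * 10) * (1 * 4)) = 67422888 / 7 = 9631841.14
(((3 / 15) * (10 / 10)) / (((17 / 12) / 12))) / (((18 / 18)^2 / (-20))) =-576 / 17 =-33.88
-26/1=-26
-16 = -16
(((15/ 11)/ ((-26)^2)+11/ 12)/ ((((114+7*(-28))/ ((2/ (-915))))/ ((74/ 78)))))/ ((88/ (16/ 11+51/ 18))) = 0.00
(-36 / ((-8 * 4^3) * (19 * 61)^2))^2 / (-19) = -81 / 561703699320979456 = -0.00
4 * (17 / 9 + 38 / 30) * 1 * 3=568 / 15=37.87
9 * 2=18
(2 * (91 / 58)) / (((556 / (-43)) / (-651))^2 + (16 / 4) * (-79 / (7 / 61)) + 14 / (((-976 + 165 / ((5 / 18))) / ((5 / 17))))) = -231538155494373 / 203188764799270483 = -0.00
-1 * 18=-18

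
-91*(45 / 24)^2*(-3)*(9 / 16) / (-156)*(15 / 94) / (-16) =212625 / 6160384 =0.03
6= 6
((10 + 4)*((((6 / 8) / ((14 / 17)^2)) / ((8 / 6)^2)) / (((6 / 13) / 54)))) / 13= 70227 / 896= 78.38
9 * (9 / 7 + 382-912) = -33309 / 7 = -4758.43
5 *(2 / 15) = 2 / 3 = 0.67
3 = 3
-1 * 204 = -204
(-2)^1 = -2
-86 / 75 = -1.15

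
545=545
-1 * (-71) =71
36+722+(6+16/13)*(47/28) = 140165/182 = 770.14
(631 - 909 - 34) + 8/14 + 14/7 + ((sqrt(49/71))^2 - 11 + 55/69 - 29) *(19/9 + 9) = -227572906/308637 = -737.35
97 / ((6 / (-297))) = -4801.50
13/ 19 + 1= 1.68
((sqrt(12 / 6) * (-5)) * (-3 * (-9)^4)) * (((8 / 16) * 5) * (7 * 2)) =3444525 * sqrt(2) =4871293.97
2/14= 0.14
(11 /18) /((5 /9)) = 11 /10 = 1.10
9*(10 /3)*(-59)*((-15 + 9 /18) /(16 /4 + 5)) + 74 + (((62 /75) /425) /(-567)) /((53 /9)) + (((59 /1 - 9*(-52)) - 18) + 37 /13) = 4756136292319 /1383598125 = 3437.51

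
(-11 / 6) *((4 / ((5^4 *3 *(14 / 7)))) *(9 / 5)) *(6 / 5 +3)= -231 / 15625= -0.01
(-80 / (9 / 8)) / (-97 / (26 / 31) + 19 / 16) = 133120 / 214281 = 0.62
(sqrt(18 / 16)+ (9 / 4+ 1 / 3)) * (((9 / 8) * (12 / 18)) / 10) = 0.27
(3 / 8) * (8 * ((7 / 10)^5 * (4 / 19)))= 50421 / 475000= 0.11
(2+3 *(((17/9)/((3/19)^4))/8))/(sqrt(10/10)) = 2219345/1944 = 1141.64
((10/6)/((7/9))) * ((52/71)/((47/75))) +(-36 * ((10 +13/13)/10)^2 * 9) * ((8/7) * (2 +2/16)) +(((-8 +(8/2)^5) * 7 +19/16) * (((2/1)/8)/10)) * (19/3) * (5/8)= -146916419371/597990400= -245.68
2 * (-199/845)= -398/845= -0.47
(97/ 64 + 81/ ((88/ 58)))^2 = 1493899801/ 495616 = 3014.23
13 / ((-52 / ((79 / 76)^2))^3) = -243087455521 / 2084242427478016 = -0.00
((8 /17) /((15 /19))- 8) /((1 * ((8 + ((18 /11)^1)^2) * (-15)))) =0.05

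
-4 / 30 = -2 / 15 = -0.13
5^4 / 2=625 / 2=312.50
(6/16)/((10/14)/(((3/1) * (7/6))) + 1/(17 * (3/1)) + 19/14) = 7497/31604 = 0.24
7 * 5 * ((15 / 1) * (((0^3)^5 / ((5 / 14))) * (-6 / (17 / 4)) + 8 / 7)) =600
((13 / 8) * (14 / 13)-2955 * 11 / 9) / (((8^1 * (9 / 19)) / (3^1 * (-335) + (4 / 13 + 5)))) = 297125021 / 312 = 952323.79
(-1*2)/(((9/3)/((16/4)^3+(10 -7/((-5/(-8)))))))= -628/15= -41.87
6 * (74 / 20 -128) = -3729 / 5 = -745.80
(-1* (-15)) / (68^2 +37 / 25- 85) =375 / 113512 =0.00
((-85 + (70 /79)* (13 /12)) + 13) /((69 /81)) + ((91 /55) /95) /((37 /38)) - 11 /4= -6369254899 /73951900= -86.13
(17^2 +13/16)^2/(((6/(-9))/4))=-503947.71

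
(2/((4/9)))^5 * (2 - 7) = -295245/32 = -9226.41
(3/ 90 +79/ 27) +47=13489/ 270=49.96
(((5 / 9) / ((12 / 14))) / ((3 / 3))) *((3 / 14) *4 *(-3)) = -5 / 3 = -1.67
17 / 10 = 1.70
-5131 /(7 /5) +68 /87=-318787 /87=-3664.22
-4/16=-1/4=-0.25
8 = 8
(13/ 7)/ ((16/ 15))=195/ 112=1.74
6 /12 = 1 /2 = 0.50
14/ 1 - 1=13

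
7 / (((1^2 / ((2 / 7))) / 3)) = 6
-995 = -995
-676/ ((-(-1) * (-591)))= 676/ 591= 1.14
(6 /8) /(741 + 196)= 0.00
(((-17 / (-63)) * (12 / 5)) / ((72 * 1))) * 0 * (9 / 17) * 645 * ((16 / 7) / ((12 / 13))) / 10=0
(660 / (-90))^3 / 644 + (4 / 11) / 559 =-16351250 / 26729703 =-0.61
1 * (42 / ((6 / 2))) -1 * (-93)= 107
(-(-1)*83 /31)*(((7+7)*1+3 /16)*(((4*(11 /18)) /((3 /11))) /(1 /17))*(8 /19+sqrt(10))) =38755937 /15903+38755937*sqrt(10) /6696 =20740.04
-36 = -36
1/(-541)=-1/541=-0.00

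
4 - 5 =-1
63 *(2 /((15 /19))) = 798 /5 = 159.60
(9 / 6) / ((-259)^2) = 3 / 134162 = 0.00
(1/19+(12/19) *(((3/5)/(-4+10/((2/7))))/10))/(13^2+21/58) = 0.00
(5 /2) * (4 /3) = 10 /3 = 3.33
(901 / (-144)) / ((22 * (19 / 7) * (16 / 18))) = -6307 / 53504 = -0.12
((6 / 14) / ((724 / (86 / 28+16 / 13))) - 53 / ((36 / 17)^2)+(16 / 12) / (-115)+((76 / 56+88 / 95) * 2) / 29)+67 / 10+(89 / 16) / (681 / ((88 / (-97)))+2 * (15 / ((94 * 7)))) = -341400392970375163589 / 68586644861581981680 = -4.98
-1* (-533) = 533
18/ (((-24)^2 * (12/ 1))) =1/ 384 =0.00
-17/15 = -1.13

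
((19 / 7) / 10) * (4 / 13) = 38 / 455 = 0.08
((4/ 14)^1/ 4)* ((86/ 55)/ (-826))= -43/ 318010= -0.00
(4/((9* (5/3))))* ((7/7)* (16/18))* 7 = 224/135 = 1.66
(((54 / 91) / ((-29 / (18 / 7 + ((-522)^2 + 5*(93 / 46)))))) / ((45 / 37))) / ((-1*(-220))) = -885416031 / 42487900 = -20.84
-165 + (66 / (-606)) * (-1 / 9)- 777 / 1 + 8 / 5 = -4274063 / 4545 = -940.39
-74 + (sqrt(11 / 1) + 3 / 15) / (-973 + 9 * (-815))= -3073961 / 41540 - sqrt(11) / 8308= -74.00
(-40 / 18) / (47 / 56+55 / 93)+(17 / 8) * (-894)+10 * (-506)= -622424047 / 89412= -6961.30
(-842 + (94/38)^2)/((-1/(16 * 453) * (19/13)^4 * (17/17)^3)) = 62465927154384/47045881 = 1327766.13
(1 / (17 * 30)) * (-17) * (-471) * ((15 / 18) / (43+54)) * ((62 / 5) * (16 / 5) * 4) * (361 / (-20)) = -386.42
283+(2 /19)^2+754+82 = 1119.01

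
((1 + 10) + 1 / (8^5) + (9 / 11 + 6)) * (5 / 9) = 32112695 / 3244032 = 9.90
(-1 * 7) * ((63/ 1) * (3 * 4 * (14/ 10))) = -7408.80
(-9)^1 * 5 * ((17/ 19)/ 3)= -255/ 19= -13.42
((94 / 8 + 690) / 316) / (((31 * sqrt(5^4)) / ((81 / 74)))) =227367 / 72490400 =0.00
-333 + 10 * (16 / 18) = -2917 / 9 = -324.11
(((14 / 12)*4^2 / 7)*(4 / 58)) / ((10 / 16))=128 / 435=0.29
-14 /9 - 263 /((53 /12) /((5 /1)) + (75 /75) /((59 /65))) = -8477558 /63243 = -134.05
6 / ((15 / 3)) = 6 / 5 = 1.20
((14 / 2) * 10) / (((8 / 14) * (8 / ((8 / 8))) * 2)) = 245 / 32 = 7.66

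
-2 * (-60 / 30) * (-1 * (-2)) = 8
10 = 10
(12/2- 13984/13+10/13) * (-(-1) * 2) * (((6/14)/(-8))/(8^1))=14.32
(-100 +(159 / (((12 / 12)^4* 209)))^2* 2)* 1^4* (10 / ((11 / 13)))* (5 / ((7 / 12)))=-33676796400 / 3363437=-10012.61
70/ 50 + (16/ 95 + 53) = 5184/ 95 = 54.57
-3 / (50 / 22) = -33 / 25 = -1.32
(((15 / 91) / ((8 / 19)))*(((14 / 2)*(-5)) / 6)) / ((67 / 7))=-3325 / 13936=-0.24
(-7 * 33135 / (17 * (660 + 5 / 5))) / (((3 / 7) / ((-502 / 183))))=271684910 / 2056371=132.12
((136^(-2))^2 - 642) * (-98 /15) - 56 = 10618162372559 /2565765120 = 4138.40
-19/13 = -1.46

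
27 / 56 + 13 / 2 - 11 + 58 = 3023 / 56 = 53.98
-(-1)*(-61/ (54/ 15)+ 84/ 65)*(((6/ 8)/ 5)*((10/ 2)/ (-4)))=18313/ 6240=2.93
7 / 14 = 0.50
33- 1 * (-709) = 742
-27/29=-0.93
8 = 8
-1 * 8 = -8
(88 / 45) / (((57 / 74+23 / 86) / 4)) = 560032 / 74295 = 7.54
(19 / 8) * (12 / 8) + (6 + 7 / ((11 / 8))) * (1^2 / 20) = 3623 / 880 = 4.12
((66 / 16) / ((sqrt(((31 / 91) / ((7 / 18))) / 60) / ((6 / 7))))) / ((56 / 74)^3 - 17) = -1671549 * sqrt(12090) / 104054476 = -1.77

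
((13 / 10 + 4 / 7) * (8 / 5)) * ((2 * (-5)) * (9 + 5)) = -2096 / 5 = -419.20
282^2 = 79524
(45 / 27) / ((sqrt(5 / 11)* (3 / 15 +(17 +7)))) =5* sqrt(55) / 363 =0.10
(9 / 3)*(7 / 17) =1.24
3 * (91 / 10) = 273 / 10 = 27.30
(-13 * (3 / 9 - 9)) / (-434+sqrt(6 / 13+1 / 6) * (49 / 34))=-629853536 / 2426223737 - 80444 * sqrt(78) / 1039810173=-0.26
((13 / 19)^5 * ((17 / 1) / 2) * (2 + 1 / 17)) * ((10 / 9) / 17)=64976275 / 378843147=0.17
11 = 11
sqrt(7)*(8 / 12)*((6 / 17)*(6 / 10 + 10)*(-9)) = -1908*sqrt(7) / 85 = -59.39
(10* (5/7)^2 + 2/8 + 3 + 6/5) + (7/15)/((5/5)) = 5891/588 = 10.02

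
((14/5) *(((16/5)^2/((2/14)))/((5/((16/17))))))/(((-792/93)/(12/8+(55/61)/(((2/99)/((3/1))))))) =-4282170368/7129375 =-600.64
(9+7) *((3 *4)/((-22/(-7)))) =672/11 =61.09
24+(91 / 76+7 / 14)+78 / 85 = 26.62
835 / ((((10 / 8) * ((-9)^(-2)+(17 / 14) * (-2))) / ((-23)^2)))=-100180962 / 685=-146249.58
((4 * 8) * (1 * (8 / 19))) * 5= 1280 / 19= 67.37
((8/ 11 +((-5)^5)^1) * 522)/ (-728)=8969787/ 4004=2240.21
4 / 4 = 1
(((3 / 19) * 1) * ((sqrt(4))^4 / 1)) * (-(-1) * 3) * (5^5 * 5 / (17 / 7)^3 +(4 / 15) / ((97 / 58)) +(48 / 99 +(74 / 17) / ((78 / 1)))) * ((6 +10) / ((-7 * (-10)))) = 428472585084672 / 226592841475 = 1890.94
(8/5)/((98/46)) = 184/245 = 0.75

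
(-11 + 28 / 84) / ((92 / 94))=-752 / 69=-10.90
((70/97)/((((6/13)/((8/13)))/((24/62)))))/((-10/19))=-2128/3007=-0.71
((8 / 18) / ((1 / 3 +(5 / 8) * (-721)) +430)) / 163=-32 / 238143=-0.00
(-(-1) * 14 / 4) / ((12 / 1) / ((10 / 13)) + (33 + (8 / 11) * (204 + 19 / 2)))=385 / 22426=0.02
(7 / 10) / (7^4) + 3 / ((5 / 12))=24697 / 3430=7.20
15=15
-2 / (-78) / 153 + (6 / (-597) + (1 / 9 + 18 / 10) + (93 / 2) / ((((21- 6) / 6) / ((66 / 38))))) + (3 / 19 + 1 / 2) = 1573166669 / 45122454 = 34.86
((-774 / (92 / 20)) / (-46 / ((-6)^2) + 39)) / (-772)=17415 / 3014081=0.01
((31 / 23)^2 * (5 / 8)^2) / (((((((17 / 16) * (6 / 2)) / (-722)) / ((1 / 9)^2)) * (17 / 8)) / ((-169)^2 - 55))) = -329644334200 / 12383361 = -26619.94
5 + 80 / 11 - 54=-459 / 11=-41.73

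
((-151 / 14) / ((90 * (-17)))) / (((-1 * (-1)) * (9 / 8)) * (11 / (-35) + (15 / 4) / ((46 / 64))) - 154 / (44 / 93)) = -46 / 2087991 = -0.00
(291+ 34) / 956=325 / 956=0.34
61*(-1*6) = -366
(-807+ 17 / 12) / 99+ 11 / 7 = -54601 / 8316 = -6.57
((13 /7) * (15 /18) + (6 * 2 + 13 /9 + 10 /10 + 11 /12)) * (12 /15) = 4261 /315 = 13.53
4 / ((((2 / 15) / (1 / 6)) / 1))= 5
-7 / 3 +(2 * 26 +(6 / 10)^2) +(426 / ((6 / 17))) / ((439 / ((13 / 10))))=3529621 / 65850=53.60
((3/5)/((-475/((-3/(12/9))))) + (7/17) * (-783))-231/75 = -52566461/161500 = -325.49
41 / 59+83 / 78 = 8095 / 4602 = 1.76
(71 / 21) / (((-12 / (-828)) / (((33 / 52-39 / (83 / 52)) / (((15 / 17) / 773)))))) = -734743363467 / 151060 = -4863917.41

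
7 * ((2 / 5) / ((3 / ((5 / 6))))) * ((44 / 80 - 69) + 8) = -2821 / 60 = -47.02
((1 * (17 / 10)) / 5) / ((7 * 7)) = 17 / 2450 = 0.01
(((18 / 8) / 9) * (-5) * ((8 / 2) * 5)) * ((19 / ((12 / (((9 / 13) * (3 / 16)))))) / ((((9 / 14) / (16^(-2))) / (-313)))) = 1040725 / 106496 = 9.77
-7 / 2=-3.50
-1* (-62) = 62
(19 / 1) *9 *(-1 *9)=-1539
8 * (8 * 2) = 128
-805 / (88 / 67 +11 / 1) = -10787 / 165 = -65.38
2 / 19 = 0.11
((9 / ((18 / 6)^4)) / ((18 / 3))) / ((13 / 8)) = 4 / 351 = 0.01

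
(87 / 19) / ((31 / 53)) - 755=-440084 / 589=-747.17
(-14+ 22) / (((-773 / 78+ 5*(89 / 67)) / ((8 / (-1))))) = 334464 / 17081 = 19.58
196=196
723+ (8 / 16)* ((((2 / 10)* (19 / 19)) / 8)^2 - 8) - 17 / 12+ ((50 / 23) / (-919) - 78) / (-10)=147191415571 / 202915200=725.38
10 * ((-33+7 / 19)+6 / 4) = -5915 / 19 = -311.32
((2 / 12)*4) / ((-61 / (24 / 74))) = -8 / 2257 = -0.00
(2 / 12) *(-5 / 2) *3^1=-5 / 4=-1.25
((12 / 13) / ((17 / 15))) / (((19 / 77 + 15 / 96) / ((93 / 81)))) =1527680 / 658359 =2.32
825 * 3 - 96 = 2379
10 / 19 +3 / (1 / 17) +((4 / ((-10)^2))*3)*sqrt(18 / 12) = 51.67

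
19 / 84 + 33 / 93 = 1513 / 2604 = 0.58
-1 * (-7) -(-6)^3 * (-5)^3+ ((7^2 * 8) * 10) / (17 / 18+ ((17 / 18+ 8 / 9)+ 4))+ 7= -1610866 / 61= -26407.64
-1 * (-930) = 930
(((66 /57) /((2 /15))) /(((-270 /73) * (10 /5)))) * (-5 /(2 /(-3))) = -4015 /456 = -8.80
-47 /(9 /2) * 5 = -470 /9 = -52.22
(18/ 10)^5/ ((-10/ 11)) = -20.79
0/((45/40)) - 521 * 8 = -4168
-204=-204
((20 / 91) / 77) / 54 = 0.00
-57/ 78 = -19/ 26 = -0.73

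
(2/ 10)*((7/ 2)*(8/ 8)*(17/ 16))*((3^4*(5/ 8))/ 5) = 9639/ 1280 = 7.53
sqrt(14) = 3.74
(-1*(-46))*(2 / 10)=46 / 5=9.20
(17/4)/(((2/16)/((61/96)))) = 1037/48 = 21.60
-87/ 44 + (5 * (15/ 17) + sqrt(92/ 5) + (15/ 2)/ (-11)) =1311/ 748 + 2 * sqrt(115)/ 5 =6.04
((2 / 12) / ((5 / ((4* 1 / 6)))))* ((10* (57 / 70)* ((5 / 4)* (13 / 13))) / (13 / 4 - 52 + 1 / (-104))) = -0.00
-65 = -65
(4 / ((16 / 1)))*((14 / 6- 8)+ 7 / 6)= -9 / 8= -1.12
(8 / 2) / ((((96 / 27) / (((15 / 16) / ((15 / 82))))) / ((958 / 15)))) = 58917 / 160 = 368.23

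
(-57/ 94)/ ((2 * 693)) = -0.00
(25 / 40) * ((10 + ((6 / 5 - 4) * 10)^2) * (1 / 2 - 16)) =-61535 / 8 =-7691.88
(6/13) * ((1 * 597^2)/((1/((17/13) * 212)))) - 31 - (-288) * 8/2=7707177665/169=45604601.57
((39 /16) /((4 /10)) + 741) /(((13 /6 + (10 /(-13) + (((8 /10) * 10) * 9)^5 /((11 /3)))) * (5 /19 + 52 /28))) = 64955319 /97281024791264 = 0.00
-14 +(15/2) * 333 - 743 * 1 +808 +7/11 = 56081/22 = 2549.14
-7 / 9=-0.78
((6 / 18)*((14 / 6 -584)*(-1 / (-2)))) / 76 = -1745 / 1368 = -1.28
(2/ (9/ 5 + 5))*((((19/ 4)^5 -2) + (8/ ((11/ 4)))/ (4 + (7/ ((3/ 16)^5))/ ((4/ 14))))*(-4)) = -873964475795935/ 307470893312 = -2842.43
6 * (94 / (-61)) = -9.25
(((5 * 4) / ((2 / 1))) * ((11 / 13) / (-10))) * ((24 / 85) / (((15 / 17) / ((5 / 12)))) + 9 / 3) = -517 / 195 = -2.65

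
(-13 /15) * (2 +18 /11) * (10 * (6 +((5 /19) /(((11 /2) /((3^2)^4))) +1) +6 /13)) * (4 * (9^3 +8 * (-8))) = -9779873600 /363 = -26941800.55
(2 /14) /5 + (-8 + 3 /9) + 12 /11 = -7562 /1155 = -6.55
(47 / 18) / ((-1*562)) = -0.00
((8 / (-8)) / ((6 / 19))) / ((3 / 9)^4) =-513 / 2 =-256.50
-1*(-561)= 561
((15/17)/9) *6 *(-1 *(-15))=8.82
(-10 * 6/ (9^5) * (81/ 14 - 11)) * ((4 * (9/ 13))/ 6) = 1460/ 597051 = 0.00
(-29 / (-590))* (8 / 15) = 116 / 4425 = 0.03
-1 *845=-845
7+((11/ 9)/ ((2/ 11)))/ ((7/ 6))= 268/ 21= 12.76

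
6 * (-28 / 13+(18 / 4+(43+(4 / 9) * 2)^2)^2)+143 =1271806533367 / 56862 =22366545.91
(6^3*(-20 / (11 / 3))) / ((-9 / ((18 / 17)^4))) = 151165440 / 918731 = 164.54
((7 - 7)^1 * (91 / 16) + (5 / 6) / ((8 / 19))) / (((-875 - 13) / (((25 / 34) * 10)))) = -11875 / 724608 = -0.02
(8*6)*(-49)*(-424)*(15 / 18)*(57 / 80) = 592116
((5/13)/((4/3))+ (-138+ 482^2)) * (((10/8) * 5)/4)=301842175/832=362791.08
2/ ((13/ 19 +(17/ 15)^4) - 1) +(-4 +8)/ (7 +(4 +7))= 19880048/ 11548341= 1.72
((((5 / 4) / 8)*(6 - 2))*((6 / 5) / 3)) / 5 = 1 / 20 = 0.05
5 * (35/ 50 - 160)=-1593/ 2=-796.50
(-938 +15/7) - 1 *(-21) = -6404/7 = -914.86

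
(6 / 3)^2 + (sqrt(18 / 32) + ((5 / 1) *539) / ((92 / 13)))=8868 / 23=385.57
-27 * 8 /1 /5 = -43.20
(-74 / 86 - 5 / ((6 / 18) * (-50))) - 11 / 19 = -9309 / 8170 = -1.14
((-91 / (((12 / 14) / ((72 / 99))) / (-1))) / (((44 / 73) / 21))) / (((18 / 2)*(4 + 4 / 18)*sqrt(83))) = 325507*sqrt(83) / 381634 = 7.77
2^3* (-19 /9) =-152 /9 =-16.89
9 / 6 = 3 / 2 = 1.50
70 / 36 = 35 / 18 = 1.94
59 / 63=0.94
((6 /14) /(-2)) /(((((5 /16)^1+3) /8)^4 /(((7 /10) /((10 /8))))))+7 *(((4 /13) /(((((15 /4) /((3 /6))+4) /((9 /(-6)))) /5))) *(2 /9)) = -777593179096 /176944036425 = -4.39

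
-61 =-61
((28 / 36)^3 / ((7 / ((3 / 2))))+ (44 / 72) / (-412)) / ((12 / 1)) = 19891 / 2402784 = 0.01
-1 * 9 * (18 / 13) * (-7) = 1134 / 13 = 87.23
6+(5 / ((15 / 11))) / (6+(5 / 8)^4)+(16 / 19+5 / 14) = 14251331 / 1828218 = 7.80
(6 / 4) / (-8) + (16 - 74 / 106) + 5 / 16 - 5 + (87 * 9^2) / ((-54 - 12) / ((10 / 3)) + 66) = 5320297 / 32648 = 162.96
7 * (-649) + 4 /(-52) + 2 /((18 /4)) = -531488 /117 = -4542.63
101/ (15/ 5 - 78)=-101/ 75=-1.35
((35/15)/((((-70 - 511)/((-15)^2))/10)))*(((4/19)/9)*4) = -4000/4731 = -0.85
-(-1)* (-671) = -671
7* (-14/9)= -98/9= -10.89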